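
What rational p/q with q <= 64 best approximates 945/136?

Expand x = 945/136 as a continued fraction with the Euclidean algorithm:
  945 = 6*136 + 129, so a_0 = 6.
  136 = 1*129 + 7, so a_1 = 1.
  129 = 18*7 + 3, so a_2 = 18.
  7 = 2*3 + 1, so a_3 = 2.
  3 = 3*1 + 0, so a_4 = 3.
so x = [6; 1, 18, 2, 3].
Convergents (p_i = a_i*p_{i-1} + p_{i-2}, q_i = a_i*q_{i-1} + q_{i-2} with p_{-2}=0, p_{-1}=1, q_{-2}=1, q_{-1}=0), until the denominator exceeds 64:
  i=0: a_0=6, p_0 = 6*1 + 0 = 6, q_0 = 6*0 + 1 = 1.
  i=1: a_1=1, p_1 = 1*6 + 1 = 7, q_1 = 1*1 + 0 = 1.
  i=2: a_2=18, p_2 = 18*7 + 6 = 132, q_2 = 18*1 + 1 = 19.
  i=3: a_3=2, p_3 = 2*132 + 7 = 271, q_3 = 2*19 + 1 = 39.
  i=4: a_4=3, p_4 = 3*271 + 132 = 945, q_4 = 3*39 + 19 = 136.
q_4 = 136 > 64, so the last convergent with denominator <= 64 is p_3/q_3 = 271/39.
The closest fraction with denominator <= 64 is either p_3/q_3 or the intermediate fraction (k*p_3 + p_2)/(k*q_3 + q_2) with the largest k >= 1 whose denominator stays <= 64; these approach x as k grows, and every other convergent or intermediate fraction in range is farther away.
Largest k: floor((64 - q_2)/q_3) = floor((64 - 19)/39) = 1.
That gives (1*271 + 132)/(1*39 + 19) = 403/58.
Compare the errors: |x - 271/39| = |945*39 - 271*136|/(136*39) = 1/5304, and |x - 403/58| = |945*58 - 403*136|/(136*58) = 2/7888.
Cross-multiplying, 1*7888 = 7888 < 10608 = 2*5304, so 1/5304 is smaller: the convergent 271/39 is closer to x than 403/58.

271/39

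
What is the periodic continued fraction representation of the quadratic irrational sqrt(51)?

[7; (7, 14)]

Write x_i = (sqrt(51) + m_i)/d_i with (m_0, d_0) = (0, 1). a_0 = floor(sqrt(51)) = 7, since 7^2 = 49 <= 51 < 64 = 8^2.
Iterate m_{i+1} = d_i*a_i - m_i, d_{i+1} = (51 - m_{i+1}^2)/d_i, a_{i+1} = floor((a_0 + m_{i+1})/d_{i+1}):
  m_1 = 1*7 - 0 = 7, d_1 = (51 - 7^2)/1 = 2/1 = 2, a_1 = floor((7 + 7)/2) = 7.
  m_2 = 2*7 - 7 = 7, d_2 = (51 - 7^2)/2 = 2/2 = 1, a_2 = floor((7 + 7)/1) = 14.
  m_3 = 1*14 - 7 = 7, d_3 = (51 - 7^2)/1 = 2/1 = 2: (m_3, d_3) = (m_1, d_1) = (7, 2), so from here the quotients repeat a_1, a_2; the period length is 2.
Hence the expansion of sqrt(51) is a_0 = 7 followed by the repeating block 7, 14 (period 2).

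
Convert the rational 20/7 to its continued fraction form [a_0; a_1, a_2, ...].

[2; 1, 6]

Run the Euclidean algorithm on 20 and 7; the successive quotients are the partial quotients a_0, a_1, ... (each step inverts the fractional part left over by the previous one):
  20 = 2*7 + 6, so a_0 = 2.
  7 = 1*6 + 1, so a_1 = 1.
  6 = 6*1 + 0, so a_2 = 6.
The remainder reaches 0 after 3 divisions, so the expansion has 3 partial quotients, read off in order.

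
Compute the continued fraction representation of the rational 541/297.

[1; 1, 4, 1, 1, 1, 1, 10]

Run the Euclidean algorithm on 541 and 297; the successive quotients are the partial quotients a_0, a_1, ... (each step inverts the fractional part left over by the previous one):
  541 = 1*297 + 244, so a_0 = 1.
  297 = 1*244 + 53, so a_1 = 1.
  244 = 4*53 + 32, so a_2 = 4.
  53 = 1*32 + 21, so a_3 = 1.
  32 = 1*21 + 11, so a_4 = 1.
  21 = 1*11 + 10, so a_5 = 1.
  11 = 1*10 + 1, so a_6 = 1.
  10 = 10*1 + 0, so a_7 = 10.
The remainder reaches 0 after 8 divisions, so the expansion has 8 partial quotients, read off in order.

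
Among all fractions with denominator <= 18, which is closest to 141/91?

17/11

Expand x = 141/91 as a continued fraction with the Euclidean algorithm:
  141 = 1*91 + 50, so a_0 = 1.
  91 = 1*50 + 41, so a_1 = 1.
  50 = 1*41 + 9, so a_2 = 1.
  41 = 4*9 + 5, so a_3 = 4.
  9 = 1*5 + 4, so a_4 = 1.
  5 = 1*4 + 1, so a_5 = 1.
  4 = 4*1 + 0, so a_6 = 4.
so x = [1; 1, 1, 4, 1, 1, 4].
Convergents (p_i = a_i*p_{i-1} + p_{i-2}, q_i = a_i*q_{i-1} + q_{i-2} with p_{-2}=0, p_{-1}=1, q_{-2}=1, q_{-1}=0), until the denominator exceeds 18:
  i=0: a_0=1, p_0 = 1*1 + 0 = 1, q_0 = 1*0 + 1 = 1.
  i=1: a_1=1, p_1 = 1*1 + 1 = 2, q_1 = 1*1 + 0 = 1.
  i=2: a_2=1, p_2 = 1*2 + 1 = 3, q_2 = 1*1 + 1 = 2.
  i=3: a_3=4, p_3 = 4*3 + 2 = 14, q_3 = 4*2 + 1 = 9.
  i=4: a_4=1, p_4 = 1*14 + 3 = 17, q_4 = 1*9 + 2 = 11.
  i=5: a_5=1, p_5 = 1*17 + 14 = 31, q_5 = 1*11 + 9 = 20.
q_5 = 20 > 18, so the last convergent with denominator <= 18 is p_4/q_4 = 17/11.
The closest fraction with denominator <= 18 is either p_4/q_4 or the intermediate fraction (k*p_4 + p_3)/(k*q_4 + q_3) with the largest k >= 1 whose denominator stays <= 18; these approach x as k grows, and every other convergent or intermediate fraction in range is farther away.
Largest k: floor((18 - q_3)/q_4) = floor((18 - 9)/11) = 0.
Since k = 0, no intermediate fraction beyond p_4/q_4 has denominator <= 18, so the convergent 17/11 is the closest (its error is |141*11 - 17*91|/(91*11) = 4/1001).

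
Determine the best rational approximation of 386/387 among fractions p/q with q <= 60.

1/1

Expand x = 386/387 as a continued fraction with the Euclidean algorithm:
  386 = 0*387 + 386, so a_0 = 0.
  387 = 1*386 + 1, so a_1 = 1.
  386 = 386*1 + 0, so a_2 = 386.
so x = [0; 1, 386].
Convergents (p_i = a_i*p_{i-1} + p_{i-2}, q_i = a_i*q_{i-1} + q_{i-2} with p_{-2}=0, p_{-1}=1, q_{-2}=1, q_{-1}=0), until the denominator exceeds 60:
  i=0: a_0=0, p_0 = 0*1 + 0 = 0, q_0 = 0*0 + 1 = 1.
  i=1: a_1=1, p_1 = 1*0 + 1 = 1, q_1 = 1*1 + 0 = 1.
  i=2: a_2=386, p_2 = 386*1 + 0 = 386, q_2 = 386*1 + 1 = 387.
q_2 = 387 > 60, so the last convergent with denominator <= 60 is p_1/q_1 = 1/1.
The closest fraction with denominator <= 60 is either p_1/q_1 or the intermediate fraction (k*p_1 + p_0)/(k*q_1 + q_0) with the largest k >= 1 whose denominator stays <= 60; these approach x as k grows, and every other convergent or intermediate fraction in range is farther away.
Largest k: floor((60 - q_0)/q_1) = floor((60 - 1)/1) = 59.
That gives (59*1 + 0)/(59*1 + 1) = 59/60.
Compare the errors: |x - 1/1| = |386*1 - 1*387|/(387*1) = 1/387, and |x - 59/60| = |386*60 - 59*387|/(387*60) = 327/23220.
Cross-multiplying, 1*23220 = 23220 < 126549 = 327*387, so 1/387 is smaller: the convergent 1/1 is closer to x than 59/60.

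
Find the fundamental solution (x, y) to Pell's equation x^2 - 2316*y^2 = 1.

(x, y) = (385, 8)

First expand sqrt(2316) as a continued fraction. With x_i = (sqrt(2316) + m_i)/d_i and (m_0, d_0) = (0, 1): a_0 = floor(sqrt(2316)) = 48, since 48^2 = 2304 <= 2316 < 2401 = 49^2.
Iterate m_{i+1} = d_i*a_i - m_i, d_{i+1} = (2316 - m_{i+1}^2)/d_i, a_{i+1} = floor((a_0 + m_{i+1})/d_{i+1}):
  m_1 = 1*48 - 0 = 48, d_1 = (2316 - 48^2)/1 = 12/1 = 12, a_1 = floor((48 + 48)/12) = 8.
  m_2 = 12*8 - 48 = 48, d_2 = (2316 - 48^2)/12 = 12/12 = 1, a_2 = floor((48 + 48)/1) = 96.
  m_3 = 1*96 - 48 = 48, d_3 = (2316 - 48^2)/1 = 12/1 = 12: (m_3, d_3) = (m_1, d_1) = (48, 12), so from here the quotients repeat a_1, a_2; the period length is 2.
So sqrt(2316) = [48; (8, 96)] with period length k = 2.
k is even, so the fundamental solution of x^2 - 2316y^2 = 1 is (p_{k-1}, q_{k-1}) = (p_1, q_1); compute convergents through index 1.
Convergents (p_i = a_i*p_{i-1} + p_{i-2}, q_i = a_i*q_{i-1} + q_{i-2} with p_{-2}=0, p_{-1}=1, q_{-2}=1, q_{-1}=0):
  i=0: a_0=48, p_0 = 48*1 + 0 = 48, q_0 = 48*0 + 1 = 1.
  i=1: a_1=8, p_1 = 8*48 + 1 = 385, q_1 = 8*1 + 0 = 8.
Check: 385^2 - 2316*8^2 = 148225 - 148224 = 1, so (x, y) = (385, 8) solves the equation, and by the theorem it is the least positive solution.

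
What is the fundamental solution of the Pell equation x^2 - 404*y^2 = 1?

First expand sqrt(404) as a continued fraction. With x_i = (sqrt(404) + m_i)/d_i and (m_0, d_0) = (0, 1): a_0 = floor(sqrt(404)) = 20, since 20^2 = 400 <= 404 < 441 = 21^2.
Iterate m_{i+1} = d_i*a_i - m_i, d_{i+1} = (404 - m_{i+1}^2)/d_i, a_{i+1} = floor((a_0 + m_{i+1})/d_{i+1}):
  m_1 = 1*20 - 0 = 20, d_1 = (404 - 20^2)/1 = 4/1 = 4, a_1 = floor((20 + 20)/4) = 10.
  m_2 = 4*10 - 20 = 20, d_2 = (404 - 20^2)/4 = 4/4 = 1, a_2 = floor((20 + 20)/1) = 40.
  m_3 = 1*40 - 20 = 20, d_3 = (404 - 20^2)/1 = 4/1 = 4: (m_3, d_3) = (m_1, d_1) = (20, 4), so from here the quotients repeat a_1, a_2; the period length is 2.
So sqrt(404) = [20; (10, 40)] with period length k = 2.
k is even, so the fundamental solution of x^2 - 404y^2 = 1 is (p_{k-1}, q_{k-1}) = (p_1, q_1); compute convergents through index 1.
Convergents (p_i = a_i*p_{i-1} + p_{i-2}, q_i = a_i*q_{i-1} + q_{i-2} with p_{-2}=0, p_{-1}=1, q_{-2}=1, q_{-1}=0):
  i=0: a_0=20, p_0 = 20*1 + 0 = 20, q_0 = 20*0 + 1 = 1.
  i=1: a_1=10, p_1 = 10*20 + 1 = 201, q_1 = 10*1 + 0 = 10.
Check: 201^2 - 404*10^2 = 40401 - 40400 = 1, so (x, y) = (201, 10) solves the equation, and by the theorem it is the least positive solution.

(x, y) = (201, 10)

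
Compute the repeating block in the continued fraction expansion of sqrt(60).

[7; (1, 2, 1, 14)]

Write x_i = (sqrt(60) + m_i)/d_i with (m_0, d_0) = (0, 1). a_0 = floor(sqrt(60)) = 7, since 7^2 = 49 <= 60 < 64 = 8^2.
Iterate m_{i+1} = d_i*a_i - m_i, d_{i+1} = (60 - m_{i+1}^2)/d_i, a_{i+1} = floor((a_0 + m_{i+1})/d_{i+1}):
  m_1 = 1*7 - 0 = 7, d_1 = (60 - 7^2)/1 = 11/1 = 11, a_1 = floor((7 + 7)/11) = 1.
  m_2 = 11*1 - 7 = 4, d_2 = (60 - 4^2)/11 = 44/11 = 4, a_2 = floor((7 + 4)/4) = 2.
  m_3 = 4*2 - 4 = 4, d_3 = (60 - 4^2)/4 = 44/4 = 11, a_3 = floor((7 + 4)/11) = 1.
  m_4 = 11*1 - 4 = 7, d_4 = (60 - 7^2)/11 = 11/11 = 1, a_4 = floor((7 + 7)/1) = 14.
  m_5 = 1*14 - 7 = 7, d_5 = (60 - 7^2)/1 = 11/1 = 11: (m_5, d_5) = (m_1, d_1) = (7, 11), so from here the quotients repeat a_1, ..., a_4; the period length is 4.
Hence the expansion of sqrt(60) is a_0 = 7 followed by the repeating block 1, 2, 1, 14 (period 4).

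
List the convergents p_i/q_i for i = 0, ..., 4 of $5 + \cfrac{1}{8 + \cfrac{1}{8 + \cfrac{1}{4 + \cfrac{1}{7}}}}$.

5/1, 41/8, 333/65, 1373/268, 9944/1941

Using the convergent recurrence p_i = a_i*p_{i-1} + p_{i-2}, q_i = a_i*q_{i-1} + q_{i-2} with p_{-2}=0, p_{-1}=1, q_{-2}=1, q_{-1}=0:
  i=0: a_0=5, p_0 = 5*1 + 0 = 5, q_0 = 5*0 + 1 = 1.
  i=1: a_1=8, p_1 = 8*5 + 1 = 41, q_1 = 8*1 + 0 = 8.
  i=2: a_2=8, p_2 = 8*41 + 5 = 333, q_2 = 8*8 + 1 = 65.
  i=3: a_3=4, p_3 = 4*333 + 41 = 1373, q_3 = 4*65 + 8 = 268.
  i=4: a_4=7, p_4 = 7*1373 + 333 = 9944, q_4 = 7*268 + 65 = 1941.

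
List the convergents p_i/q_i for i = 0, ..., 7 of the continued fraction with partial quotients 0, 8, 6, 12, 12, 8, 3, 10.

Using the convergent recurrence p_i = a_i*p_{i-1} + p_{i-2}, q_i = a_i*q_{i-1} + q_{i-2} with p_{-2}=0, p_{-1}=1, q_{-2}=1, q_{-1}=0:
  i=0: a_0=0, p_0 = 0*1 + 0 = 0, q_0 = 0*0 + 1 = 1.
  i=1: a_1=8, p_1 = 8*0 + 1 = 1, q_1 = 8*1 + 0 = 8.
  i=2: a_2=6, p_2 = 6*1 + 0 = 6, q_2 = 6*8 + 1 = 49.
  i=3: a_3=12, p_3 = 12*6 + 1 = 73, q_3 = 12*49 + 8 = 596.
  i=4: a_4=12, p_4 = 12*73 + 6 = 882, q_4 = 12*596 + 49 = 7201.
  i=5: a_5=8, p_5 = 8*882 + 73 = 7129, q_5 = 8*7201 + 596 = 58204.
  i=6: a_6=3, p_6 = 3*7129 + 882 = 22269, q_6 = 3*58204 + 7201 = 181813.
  i=7: a_7=10, p_7 = 10*22269 + 7129 = 229819, q_7 = 10*181813 + 58204 = 1876334.

0/1, 1/8, 6/49, 73/596, 882/7201, 7129/58204, 22269/181813, 229819/1876334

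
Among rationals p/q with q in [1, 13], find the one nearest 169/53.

Expand x = 169/53 as a continued fraction with the Euclidean algorithm:
  169 = 3*53 + 10, so a_0 = 3.
  53 = 5*10 + 3, so a_1 = 5.
  10 = 3*3 + 1, so a_2 = 3.
  3 = 3*1 + 0, so a_3 = 3.
so x = [3; 5, 3, 3].
Convergents (p_i = a_i*p_{i-1} + p_{i-2}, q_i = a_i*q_{i-1} + q_{i-2} with p_{-2}=0, p_{-1}=1, q_{-2}=1, q_{-1}=0), until the denominator exceeds 13:
  i=0: a_0=3, p_0 = 3*1 + 0 = 3, q_0 = 3*0 + 1 = 1.
  i=1: a_1=5, p_1 = 5*3 + 1 = 16, q_1 = 5*1 + 0 = 5.
  i=2: a_2=3, p_2 = 3*16 + 3 = 51, q_2 = 3*5 + 1 = 16.
q_2 = 16 > 13, so the last convergent with denominator <= 13 is p_1/q_1 = 16/5.
The closest fraction with denominator <= 13 is either p_1/q_1 or the intermediate fraction (k*p_1 + p_0)/(k*q_1 + q_0) with the largest k >= 1 whose denominator stays <= 13; these approach x as k grows, and every other convergent or intermediate fraction in range is farther away.
Largest k: floor((13 - q_0)/q_1) = floor((13 - 1)/5) = 2.
That gives (2*16 + 3)/(2*5 + 1) = 35/11.
Compare the errors: |x - 16/5| = |169*5 - 16*53|/(53*5) = 3/265, and |x - 35/11| = |169*11 - 35*53|/(53*11) = 4/583.
Cross-multiplying, 4*265 = 1060 < 1749 = 3*583, so 4/583 is smaller: the intermediate fraction 35/11 is closer to x than 16/5.

35/11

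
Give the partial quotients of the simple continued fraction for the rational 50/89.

Run the Euclidean algorithm on 50 and 89; the successive quotients are the partial quotients a_0, a_1, ... (each step inverts the fractional part left over by the previous one):
  50 = 0*89 + 50, so a_0 = 0.
  89 = 1*50 + 39, so a_1 = 1.
  50 = 1*39 + 11, so a_2 = 1.
  39 = 3*11 + 6, so a_3 = 3.
  11 = 1*6 + 5, so a_4 = 1.
  6 = 1*5 + 1, so a_5 = 1.
  5 = 5*1 + 0, so a_6 = 5.
The remainder reaches 0 after 7 divisions, so the expansion has 7 partial quotients, read off in order.

[0; 1, 1, 3, 1, 1, 5]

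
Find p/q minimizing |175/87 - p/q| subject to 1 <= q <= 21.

Expand x = 175/87 as a continued fraction with the Euclidean algorithm:
  175 = 2*87 + 1, so a_0 = 2.
  87 = 87*1 + 0, so a_1 = 87.
so x = [2; 87].
Convergents (p_i = a_i*p_{i-1} + p_{i-2}, q_i = a_i*q_{i-1} + q_{i-2} with p_{-2}=0, p_{-1}=1, q_{-2}=1, q_{-1}=0), until the denominator exceeds 21:
  i=0: a_0=2, p_0 = 2*1 + 0 = 2, q_0 = 2*0 + 1 = 1.
  i=1: a_1=87, p_1 = 87*2 + 1 = 175, q_1 = 87*1 + 0 = 87.
q_1 = 87 > 21, so the last convergent with denominator <= 21 is p_0/q_0 = 2/1.
The closest fraction with denominator <= 21 is either p_0/q_0 or the intermediate fraction (k*p_0 + p_{-1})/(k*q_0 + q_{-1}) with the largest k >= 1 whose denominator stays <= 21; these approach x as k grows, and every other convergent or intermediate fraction in range is farther away.
Largest k: floor((21 - q_{-1})/q_0) = floor((21 - 0)/1) = 21 (using the seeds p_{-1} = 1, q_{-1} = 0).
That gives (21*2 + 1)/(21*1 + 0) = 43/21.
Compare the errors: |x - 2/1| = |175*1 - 2*87|/(87*1) = 1/87, and |x - 43/21| = |175*21 - 43*87|/(87*21) = 66/1827.
Cross-multiplying, 1*1827 = 1827 < 5742 = 66*87, so 1/87 is smaller: the convergent 2/1 is closer to x than 43/21.

2/1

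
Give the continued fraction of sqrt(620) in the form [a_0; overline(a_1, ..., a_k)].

[24; overline(1, 8, 1, 48)]

Write x_i = (sqrt(620) + m_i)/d_i with (m_0, d_0) = (0, 1). a_0 = floor(sqrt(620)) = 24, since 24^2 = 576 <= 620 < 625 = 25^2.
Iterate m_{i+1} = d_i*a_i - m_i, d_{i+1} = (620 - m_{i+1}^2)/d_i, a_{i+1} = floor((a_0 + m_{i+1})/d_{i+1}):
  m_1 = 1*24 - 0 = 24, d_1 = (620 - 24^2)/1 = 44/1 = 44, a_1 = floor((24 + 24)/44) = 1.
  m_2 = 44*1 - 24 = 20, d_2 = (620 - 20^2)/44 = 220/44 = 5, a_2 = floor((24 + 20)/5) = 8.
  m_3 = 5*8 - 20 = 20, d_3 = (620 - 20^2)/5 = 220/5 = 44, a_3 = floor((24 + 20)/44) = 1.
  m_4 = 44*1 - 20 = 24, d_4 = (620 - 24^2)/44 = 44/44 = 1, a_4 = floor((24 + 24)/1) = 48.
  m_5 = 1*48 - 24 = 24, d_5 = (620 - 24^2)/1 = 44/1 = 44: (m_5, d_5) = (m_1, d_1) = (24, 44), so from here the quotients repeat a_1, ..., a_4; the period length is 4.
Hence the expansion of sqrt(620) is a_0 = 24 followed by the repeating block 1, 8, 1, 48 (period 4).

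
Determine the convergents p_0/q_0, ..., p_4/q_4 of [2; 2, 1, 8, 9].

Using the convergent recurrence p_i = a_i*p_{i-1} + p_{i-2}, q_i = a_i*q_{i-1} + q_{i-2} with p_{-2}=0, p_{-1}=1, q_{-2}=1, q_{-1}=0:
  i=0: a_0=2, p_0 = 2*1 + 0 = 2, q_0 = 2*0 + 1 = 1.
  i=1: a_1=2, p_1 = 2*2 + 1 = 5, q_1 = 2*1 + 0 = 2.
  i=2: a_2=1, p_2 = 1*5 + 2 = 7, q_2 = 1*2 + 1 = 3.
  i=3: a_3=8, p_3 = 8*7 + 5 = 61, q_3 = 8*3 + 2 = 26.
  i=4: a_4=9, p_4 = 9*61 + 7 = 556, q_4 = 9*26 + 3 = 237.

2/1, 5/2, 7/3, 61/26, 556/237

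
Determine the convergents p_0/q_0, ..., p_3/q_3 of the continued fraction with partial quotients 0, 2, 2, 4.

0/1, 1/2, 2/5, 9/22

Using the convergent recurrence p_i = a_i*p_{i-1} + p_{i-2}, q_i = a_i*q_{i-1} + q_{i-2} with p_{-2}=0, p_{-1}=1, q_{-2}=1, q_{-1}=0:
  i=0: a_0=0, p_0 = 0*1 + 0 = 0, q_0 = 0*0 + 1 = 1.
  i=1: a_1=2, p_1 = 2*0 + 1 = 1, q_1 = 2*1 + 0 = 2.
  i=2: a_2=2, p_2 = 2*1 + 0 = 2, q_2 = 2*2 + 1 = 5.
  i=3: a_3=4, p_3 = 4*2 + 1 = 9, q_3 = 4*5 + 2 = 22.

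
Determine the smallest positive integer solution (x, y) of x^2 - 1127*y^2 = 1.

(x, y) = (55224, 1645)

First expand sqrt(1127) as a continued fraction. With x_i = (sqrt(1127) + m_i)/d_i and (m_0, d_0) = (0, 1): a_0 = floor(sqrt(1127)) = 33, since 33^2 = 1089 <= 1127 < 1156 = 34^2.
Iterate m_{i+1} = d_i*a_i - m_i, d_{i+1} = (1127 - m_{i+1}^2)/d_i, a_{i+1} = floor((a_0 + m_{i+1})/d_{i+1}):
  m_1 = 1*33 - 0 = 33, d_1 = (1127 - 33^2)/1 = 38/1 = 38, a_1 = floor((33 + 33)/38) = 1.
  m_2 = 38*1 - 33 = 5, d_2 = (1127 - 5^2)/38 = 1102/38 = 29, a_2 = floor((33 + 5)/29) = 1.
  m_3 = 29*1 - 5 = 24, d_3 = (1127 - 24^2)/29 = 551/29 = 19, a_3 = floor((33 + 24)/19) = 3.
  m_4 = 19*3 - 24 = 33, d_4 = (1127 - 33^2)/19 = 38/19 = 2, a_4 = floor((33 + 33)/2) = 33.
  m_5 = 2*33 - 33 = 33, d_5 = (1127 - 33^2)/2 = 38/2 = 19, a_5 = floor((33 + 33)/19) = 3.
  m_6 = 19*3 - 33 = 24, d_6 = (1127 - 24^2)/19 = 551/19 = 29, a_6 = floor((33 + 24)/29) = 1.
  m_7 = 29*1 - 24 = 5, d_7 = (1127 - 5^2)/29 = 1102/29 = 38, a_7 = floor((33 + 5)/38) = 1.
  m_8 = 38*1 - 5 = 33, d_8 = (1127 - 33^2)/38 = 38/38 = 1, a_8 = floor((33 + 33)/1) = 66.
  m_9 = 1*66 - 33 = 33, d_9 = (1127 - 33^2)/1 = 38/1 = 38: (m_9, d_9) = (m_1, d_1) = (33, 38), so from here the quotients repeat a_1, ..., a_8; the period length is 8.
So sqrt(1127) = [33; (1, 1, 3, 33, 3, 1, 1, 66)] with period length k = 8.
k is even, so the fundamental solution of x^2 - 1127y^2 = 1 is (p_{k-1}, q_{k-1}) = (p_7, q_7); compute convergents through index 7.
Convergents (p_i = a_i*p_{i-1} + p_{i-2}, q_i = a_i*q_{i-1} + q_{i-2} with p_{-2}=0, p_{-1}=1, q_{-2}=1, q_{-1}=0):
  i=0: a_0=33, p_0 = 33*1 + 0 = 33, q_0 = 33*0 + 1 = 1.
  i=1: a_1=1, p_1 = 1*33 + 1 = 34, q_1 = 1*1 + 0 = 1.
  i=2: a_2=1, p_2 = 1*34 + 33 = 67, q_2 = 1*1 + 1 = 2.
  i=3: a_3=3, p_3 = 3*67 + 34 = 235, q_3 = 3*2 + 1 = 7.
  i=4: a_4=33, p_4 = 33*235 + 67 = 7822, q_4 = 33*7 + 2 = 233.
  i=5: a_5=3, p_5 = 3*7822 + 235 = 23701, q_5 = 3*233 + 7 = 706.
  i=6: a_6=1, p_6 = 1*23701 + 7822 = 31523, q_6 = 1*706 + 233 = 939.
  i=7: a_7=1, p_7 = 1*31523 + 23701 = 55224, q_7 = 1*939 + 706 = 1645.
Check: 55224^2 - 1127*1645^2 = 3049690176 - 3049690175 = 1, so (x, y) = (55224, 1645) solves the equation, and by the theorem it is the least positive solution.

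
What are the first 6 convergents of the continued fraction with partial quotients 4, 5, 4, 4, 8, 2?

Using the convergent recurrence p_i = a_i*p_{i-1} + p_{i-2}, q_i = a_i*q_{i-1} + q_{i-2} with p_{-2}=0, p_{-1}=1, q_{-2}=1, q_{-1}=0:
  i=0: a_0=4, p_0 = 4*1 + 0 = 4, q_0 = 4*0 + 1 = 1.
  i=1: a_1=5, p_1 = 5*4 + 1 = 21, q_1 = 5*1 + 0 = 5.
  i=2: a_2=4, p_2 = 4*21 + 4 = 88, q_2 = 4*5 + 1 = 21.
  i=3: a_3=4, p_3 = 4*88 + 21 = 373, q_3 = 4*21 + 5 = 89.
  i=4: a_4=8, p_4 = 8*373 + 88 = 3072, q_4 = 8*89 + 21 = 733.
  i=5: a_5=2, p_5 = 2*3072 + 373 = 6517, q_5 = 2*733 + 89 = 1555.

4/1, 21/5, 88/21, 373/89, 3072/733, 6517/1555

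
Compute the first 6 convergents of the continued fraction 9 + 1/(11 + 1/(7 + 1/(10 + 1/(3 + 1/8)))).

9/1, 100/11, 709/78, 7190/791, 22279/2451, 185422/20399

Using the convergent recurrence p_i = a_i*p_{i-1} + p_{i-2}, q_i = a_i*q_{i-1} + q_{i-2} with p_{-2}=0, p_{-1}=1, q_{-2}=1, q_{-1}=0:
  i=0: a_0=9, p_0 = 9*1 + 0 = 9, q_0 = 9*0 + 1 = 1.
  i=1: a_1=11, p_1 = 11*9 + 1 = 100, q_1 = 11*1 + 0 = 11.
  i=2: a_2=7, p_2 = 7*100 + 9 = 709, q_2 = 7*11 + 1 = 78.
  i=3: a_3=10, p_3 = 10*709 + 100 = 7190, q_3 = 10*78 + 11 = 791.
  i=4: a_4=3, p_4 = 3*7190 + 709 = 22279, q_4 = 3*791 + 78 = 2451.
  i=5: a_5=8, p_5 = 8*22279 + 7190 = 185422, q_5 = 8*2451 + 791 = 20399.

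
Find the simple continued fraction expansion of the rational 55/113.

[0; 2, 18, 3]

Run the Euclidean algorithm on 55 and 113; the successive quotients are the partial quotients a_0, a_1, ... (each step inverts the fractional part left over by the previous one):
  55 = 0*113 + 55, so a_0 = 0.
  113 = 2*55 + 3, so a_1 = 2.
  55 = 18*3 + 1, so a_2 = 18.
  3 = 3*1 + 0, so a_3 = 3.
The remainder reaches 0 after 4 divisions, so the expansion has 4 partial quotients, read off in order.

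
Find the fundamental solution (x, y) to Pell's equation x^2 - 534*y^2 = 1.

(x, y) = (3678725, 159194)

First expand sqrt(534) as a continued fraction. With x_i = (sqrt(534) + m_i)/d_i and (m_0, d_0) = (0, 1): a_0 = floor(sqrt(534)) = 23, since 23^2 = 529 <= 534 < 576 = 24^2.
Iterate m_{i+1} = d_i*a_i - m_i, d_{i+1} = (534 - m_{i+1}^2)/d_i, a_{i+1} = floor((a_0 + m_{i+1})/d_{i+1}):
  m_1 = 1*23 - 0 = 23, d_1 = (534 - 23^2)/1 = 5/1 = 5, a_1 = floor((23 + 23)/5) = 9.
  m_2 = 5*9 - 23 = 22, d_2 = (534 - 22^2)/5 = 50/5 = 10, a_2 = floor((23 + 22)/10) = 4.
  m_3 = 10*4 - 22 = 18, d_3 = (534 - 18^2)/10 = 210/10 = 21, a_3 = floor((23 + 18)/21) = 1.
  m_4 = 21*1 - 18 = 3, d_4 = (534 - 3^2)/21 = 525/21 = 25, a_4 = floor((23 + 3)/25) = 1.
  m_5 = 25*1 - 3 = 22, d_5 = (534 - 22^2)/25 = 50/25 = 2, a_5 = floor((23 + 22)/2) = 22.
  m_6 = 2*22 - 22 = 22, d_6 = (534 - 22^2)/2 = 50/2 = 25, a_6 = floor((23 + 22)/25) = 1.
  m_7 = 25*1 - 22 = 3, d_7 = (534 - 3^2)/25 = 525/25 = 21, a_7 = floor((23 + 3)/21) = 1.
  m_8 = 21*1 - 3 = 18, d_8 = (534 - 18^2)/21 = 210/21 = 10, a_8 = floor((23 + 18)/10) = 4.
  m_9 = 10*4 - 18 = 22, d_9 = (534 - 22^2)/10 = 50/10 = 5, a_9 = floor((23 + 22)/5) = 9.
  m_10 = 5*9 - 22 = 23, d_10 = (534 - 23^2)/5 = 5/5 = 1, a_10 = floor((23 + 23)/1) = 46.
  m_11 = 1*46 - 23 = 23, d_11 = (534 - 23^2)/1 = 5/1 = 5: (m_11, d_11) = (m_1, d_1) = (23, 5), so from here the quotients repeat a_1, ..., a_10; the period length is 10.
So sqrt(534) = [23; (9, 4, 1, 1, 22, 1, 1, 4, 9, 46)] with period length k = 10.
k is even, so the fundamental solution of x^2 - 534y^2 = 1 is (p_{k-1}, q_{k-1}) = (p_9, q_9); compute convergents through index 9.
Convergents (p_i = a_i*p_{i-1} + p_{i-2}, q_i = a_i*q_{i-1} + q_{i-2} with p_{-2}=0, p_{-1}=1, q_{-2}=1, q_{-1}=0):
  i=0: a_0=23, p_0 = 23*1 + 0 = 23, q_0 = 23*0 + 1 = 1.
  i=1: a_1=9, p_1 = 9*23 + 1 = 208, q_1 = 9*1 + 0 = 9.
  i=2: a_2=4, p_2 = 4*208 + 23 = 855, q_2 = 4*9 + 1 = 37.
  i=3: a_3=1, p_3 = 1*855 + 208 = 1063, q_3 = 1*37 + 9 = 46.
  i=4: a_4=1, p_4 = 1*1063 + 855 = 1918, q_4 = 1*46 + 37 = 83.
  i=5: a_5=22, p_5 = 22*1918 + 1063 = 43259, q_5 = 22*83 + 46 = 1872.
  i=6: a_6=1, p_6 = 1*43259 + 1918 = 45177, q_6 = 1*1872 + 83 = 1955.
  i=7: a_7=1, p_7 = 1*45177 + 43259 = 88436, q_7 = 1*1955 + 1872 = 3827.
  i=8: a_8=4, p_8 = 4*88436 + 45177 = 398921, q_8 = 4*3827 + 1955 = 17263.
  i=9: a_9=9, p_9 = 9*398921 + 88436 = 3678725, q_9 = 9*17263 + 3827 = 159194.
Check: 3678725^2 - 534*159194^2 = 13533017625625 - 13533017625624 = 1, so (x, y) = (3678725, 159194) solves the equation, and by the theorem it is the least positive solution.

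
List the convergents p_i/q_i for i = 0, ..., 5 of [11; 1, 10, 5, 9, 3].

11/1, 12/1, 131/11, 667/56, 6134/515, 19069/1601

Using the convergent recurrence p_i = a_i*p_{i-1} + p_{i-2}, q_i = a_i*q_{i-1} + q_{i-2} with p_{-2}=0, p_{-1}=1, q_{-2}=1, q_{-1}=0:
  i=0: a_0=11, p_0 = 11*1 + 0 = 11, q_0 = 11*0 + 1 = 1.
  i=1: a_1=1, p_1 = 1*11 + 1 = 12, q_1 = 1*1 + 0 = 1.
  i=2: a_2=10, p_2 = 10*12 + 11 = 131, q_2 = 10*1 + 1 = 11.
  i=3: a_3=5, p_3 = 5*131 + 12 = 667, q_3 = 5*11 + 1 = 56.
  i=4: a_4=9, p_4 = 9*667 + 131 = 6134, q_4 = 9*56 + 11 = 515.
  i=5: a_5=3, p_5 = 3*6134 + 667 = 19069, q_5 = 3*515 + 56 = 1601.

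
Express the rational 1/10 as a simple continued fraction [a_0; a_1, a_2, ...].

[0; 10]

Run the Euclidean algorithm on 1 and 10; the successive quotients are the partial quotients a_0, a_1, ... (each step inverts the fractional part left over by the previous one):
  1 = 0*10 + 1, so a_0 = 0.
  10 = 10*1 + 0, so a_1 = 10.
The remainder reaches 0 after 2 divisions, so the expansion has 2 partial quotients, read off in order.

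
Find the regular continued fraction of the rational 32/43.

[0; 1, 2, 1, 10]

Run the Euclidean algorithm on 32 and 43; the successive quotients are the partial quotients a_0, a_1, ... (each step inverts the fractional part left over by the previous one):
  32 = 0*43 + 32, so a_0 = 0.
  43 = 1*32 + 11, so a_1 = 1.
  32 = 2*11 + 10, so a_2 = 2.
  11 = 1*10 + 1, so a_3 = 1.
  10 = 10*1 + 0, so a_4 = 10.
The remainder reaches 0 after 5 divisions, so the expansion has 5 partial quotients, read off in order.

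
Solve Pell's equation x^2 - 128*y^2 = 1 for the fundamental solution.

First expand sqrt(128) as a continued fraction. With x_i = (sqrt(128) + m_i)/d_i and (m_0, d_0) = (0, 1): a_0 = floor(sqrt(128)) = 11, since 11^2 = 121 <= 128 < 144 = 12^2.
Iterate m_{i+1} = d_i*a_i - m_i, d_{i+1} = (128 - m_{i+1}^2)/d_i, a_{i+1} = floor((a_0 + m_{i+1})/d_{i+1}):
  m_1 = 1*11 - 0 = 11, d_1 = (128 - 11^2)/1 = 7/1 = 7, a_1 = floor((11 + 11)/7) = 3.
  m_2 = 7*3 - 11 = 10, d_2 = (128 - 10^2)/7 = 28/7 = 4, a_2 = floor((11 + 10)/4) = 5.
  m_3 = 4*5 - 10 = 10, d_3 = (128 - 10^2)/4 = 28/4 = 7, a_3 = floor((11 + 10)/7) = 3.
  m_4 = 7*3 - 10 = 11, d_4 = (128 - 11^2)/7 = 7/7 = 1, a_4 = floor((11 + 11)/1) = 22.
  m_5 = 1*22 - 11 = 11, d_5 = (128 - 11^2)/1 = 7/1 = 7: (m_5, d_5) = (m_1, d_1) = (11, 7), so from here the quotients repeat a_1, ..., a_4; the period length is 4.
So sqrt(128) = [11; (3, 5, 3, 22)] with period length k = 4.
k is even, so the fundamental solution of x^2 - 128y^2 = 1 is (p_{k-1}, q_{k-1}) = (p_3, q_3); compute convergents through index 3.
Convergents (p_i = a_i*p_{i-1} + p_{i-2}, q_i = a_i*q_{i-1} + q_{i-2} with p_{-2}=0, p_{-1}=1, q_{-2}=1, q_{-1}=0):
  i=0: a_0=11, p_0 = 11*1 + 0 = 11, q_0 = 11*0 + 1 = 1.
  i=1: a_1=3, p_1 = 3*11 + 1 = 34, q_1 = 3*1 + 0 = 3.
  i=2: a_2=5, p_2 = 5*34 + 11 = 181, q_2 = 5*3 + 1 = 16.
  i=3: a_3=3, p_3 = 3*181 + 34 = 577, q_3 = 3*16 + 3 = 51.
Check: 577^2 - 128*51^2 = 332929 - 332928 = 1, so (x, y) = (577, 51) solves the equation, and by the theorem it is the least positive solution.

(x, y) = (577, 51)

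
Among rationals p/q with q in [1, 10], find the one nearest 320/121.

21/8

Expand x = 320/121 as a continued fraction with the Euclidean algorithm:
  320 = 2*121 + 78, so a_0 = 2.
  121 = 1*78 + 43, so a_1 = 1.
  78 = 1*43 + 35, so a_2 = 1.
  43 = 1*35 + 8, so a_3 = 1.
  35 = 4*8 + 3, so a_4 = 4.
  8 = 2*3 + 2, so a_5 = 2.
  3 = 1*2 + 1, so a_6 = 1.
  2 = 2*1 + 0, so a_7 = 2.
so x = [2; 1, 1, 1, 4, 2, 1, 2].
Convergents (p_i = a_i*p_{i-1} + p_{i-2}, q_i = a_i*q_{i-1} + q_{i-2} with p_{-2}=0, p_{-1}=1, q_{-2}=1, q_{-1}=0), until the denominator exceeds 10:
  i=0: a_0=2, p_0 = 2*1 + 0 = 2, q_0 = 2*0 + 1 = 1.
  i=1: a_1=1, p_1 = 1*2 + 1 = 3, q_1 = 1*1 + 0 = 1.
  i=2: a_2=1, p_2 = 1*3 + 2 = 5, q_2 = 1*1 + 1 = 2.
  i=3: a_3=1, p_3 = 1*5 + 3 = 8, q_3 = 1*2 + 1 = 3.
  i=4: a_4=4, p_4 = 4*8 + 5 = 37, q_4 = 4*3 + 2 = 14.
q_4 = 14 > 10, so the last convergent with denominator <= 10 is p_3/q_3 = 8/3.
The closest fraction with denominator <= 10 is either p_3/q_3 or the intermediate fraction (k*p_3 + p_2)/(k*q_3 + q_2) with the largest k >= 1 whose denominator stays <= 10; these approach x as k grows, and every other convergent or intermediate fraction in range is farther away.
Largest k: floor((10 - q_2)/q_3) = floor((10 - 2)/3) = 2.
That gives (2*8 + 5)/(2*3 + 2) = 21/8.
Compare the errors: |x - 8/3| = |320*3 - 8*121|/(121*3) = 8/363, and |x - 21/8| = |320*8 - 21*121|/(121*8) = 19/968.
Cross-multiplying, 19*363 = 6897 < 7744 = 8*968, so 19/968 is smaller: the intermediate fraction 21/8 is closer to x than 8/3.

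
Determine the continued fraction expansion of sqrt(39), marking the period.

[6; (4, 12)]

Write x_i = (sqrt(39) + m_i)/d_i with (m_0, d_0) = (0, 1). a_0 = floor(sqrt(39)) = 6, since 6^2 = 36 <= 39 < 49 = 7^2.
Iterate m_{i+1} = d_i*a_i - m_i, d_{i+1} = (39 - m_{i+1}^2)/d_i, a_{i+1} = floor((a_0 + m_{i+1})/d_{i+1}):
  m_1 = 1*6 - 0 = 6, d_1 = (39 - 6^2)/1 = 3/1 = 3, a_1 = floor((6 + 6)/3) = 4.
  m_2 = 3*4 - 6 = 6, d_2 = (39 - 6^2)/3 = 3/3 = 1, a_2 = floor((6 + 6)/1) = 12.
  m_3 = 1*12 - 6 = 6, d_3 = (39 - 6^2)/1 = 3/1 = 3: (m_3, d_3) = (m_1, d_1) = (6, 3), so from here the quotients repeat a_1, a_2; the period length is 2.
Hence the expansion of sqrt(39) is a_0 = 6 followed by the repeating block 4, 12 (period 2).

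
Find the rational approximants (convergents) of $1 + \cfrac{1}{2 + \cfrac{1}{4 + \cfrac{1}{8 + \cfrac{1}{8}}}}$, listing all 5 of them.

1/1, 3/2, 13/9, 107/74, 869/601

Using the convergent recurrence p_i = a_i*p_{i-1} + p_{i-2}, q_i = a_i*q_{i-1} + q_{i-2} with p_{-2}=0, p_{-1}=1, q_{-2}=1, q_{-1}=0:
  i=0: a_0=1, p_0 = 1*1 + 0 = 1, q_0 = 1*0 + 1 = 1.
  i=1: a_1=2, p_1 = 2*1 + 1 = 3, q_1 = 2*1 + 0 = 2.
  i=2: a_2=4, p_2 = 4*3 + 1 = 13, q_2 = 4*2 + 1 = 9.
  i=3: a_3=8, p_3 = 8*13 + 3 = 107, q_3 = 8*9 + 2 = 74.
  i=4: a_4=8, p_4 = 8*107 + 13 = 869, q_4 = 8*74 + 9 = 601.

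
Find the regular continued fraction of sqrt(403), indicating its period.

Write x_i = (sqrt(403) + m_i)/d_i with (m_0, d_0) = (0, 1). a_0 = floor(sqrt(403)) = 20, since 20^2 = 400 <= 403 < 441 = 21^2.
Iterate m_{i+1} = d_i*a_i - m_i, d_{i+1} = (403 - m_{i+1}^2)/d_i, a_{i+1} = floor((a_0 + m_{i+1})/d_{i+1}):
  m_1 = 1*20 - 0 = 20, d_1 = (403 - 20^2)/1 = 3/1 = 3, a_1 = floor((20 + 20)/3) = 13.
  m_2 = 3*13 - 20 = 19, d_2 = (403 - 19^2)/3 = 42/3 = 14, a_2 = floor((20 + 19)/14) = 2.
  m_3 = 14*2 - 19 = 9, d_3 = (403 - 9^2)/14 = 322/14 = 23, a_3 = floor((20 + 9)/23) = 1.
  m_4 = 23*1 - 9 = 14, d_4 = (403 - 14^2)/23 = 207/23 = 9, a_4 = floor((20 + 14)/9) = 3.
  m_5 = 9*3 - 14 = 13, d_5 = (403 - 13^2)/9 = 234/9 = 26, a_5 = floor((20 + 13)/26) = 1.
  m_6 = 26*1 - 13 = 13, d_6 = (403 - 13^2)/26 = 234/26 = 9, a_6 = floor((20 + 13)/9) = 3.
  m_7 = 9*3 - 13 = 14, d_7 = (403 - 14^2)/9 = 207/9 = 23, a_7 = floor((20 + 14)/23) = 1.
  m_8 = 23*1 - 14 = 9, d_8 = (403 - 9^2)/23 = 322/23 = 14, a_8 = floor((20 + 9)/14) = 2.
  m_9 = 14*2 - 9 = 19, d_9 = (403 - 19^2)/14 = 42/14 = 3, a_9 = floor((20 + 19)/3) = 13.
  m_10 = 3*13 - 19 = 20, d_10 = (403 - 20^2)/3 = 3/3 = 1, a_10 = floor((20 + 20)/1) = 40.
  m_11 = 1*40 - 20 = 20, d_11 = (403 - 20^2)/1 = 3/1 = 3: (m_11, d_11) = (m_1, d_1) = (20, 3), so from here the quotients repeat a_1, ..., a_10; the period length is 10.
Hence the expansion of sqrt(403) is a_0 = 20 followed by the repeating block 13, 2, 1, 3, 1, 3, 1, 2, 13, 40 (period 10).

[20; (13, 2, 1, 3, 1, 3, 1, 2, 13, 40)]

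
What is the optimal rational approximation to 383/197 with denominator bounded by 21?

35/18

Expand x = 383/197 as a continued fraction with the Euclidean algorithm:
  383 = 1*197 + 186, so a_0 = 1.
  197 = 1*186 + 11, so a_1 = 1.
  186 = 16*11 + 10, so a_2 = 16.
  11 = 1*10 + 1, so a_3 = 1.
  10 = 10*1 + 0, so a_4 = 10.
so x = [1; 1, 16, 1, 10].
Convergents (p_i = a_i*p_{i-1} + p_{i-2}, q_i = a_i*q_{i-1} + q_{i-2} with p_{-2}=0, p_{-1}=1, q_{-2}=1, q_{-1}=0), until the denominator exceeds 21:
  i=0: a_0=1, p_0 = 1*1 + 0 = 1, q_0 = 1*0 + 1 = 1.
  i=1: a_1=1, p_1 = 1*1 + 1 = 2, q_1 = 1*1 + 0 = 1.
  i=2: a_2=16, p_2 = 16*2 + 1 = 33, q_2 = 16*1 + 1 = 17.
  i=3: a_3=1, p_3 = 1*33 + 2 = 35, q_3 = 1*17 + 1 = 18.
  i=4: a_4=10, p_4 = 10*35 + 33 = 383, q_4 = 10*18 + 17 = 197.
q_4 = 197 > 21, so the last convergent with denominator <= 21 is p_3/q_3 = 35/18.
The closest fraction with denominator <= 21 is either p_3/q_3 or the intermediate fraction (k*p_3 + p_2)/(k*q_3 + q_2) with the largest k >= 1 whose denominator stays <= 21; these approach x as k grows, and every other convergent or intermediate fraction in range is farther away.
Largest k: floor((21 - q_2)/q_3) = floor((21 - 17)/18) = 0.
Since k = 0, no intermediate fraction beyond p_3/q_3 has denominator <= 21, so the convergent 35/18 is the closest (its error is |383*18 - 35*197|/(197*18) = 1/3546).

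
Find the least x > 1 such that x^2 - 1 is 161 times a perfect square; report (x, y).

First expand sqrt(161) as a continued fraction. With x_i = (sqrt(161) + m_i)/d_i and (m_0, d_0) = (0, 1): a_0 = floor(sqrt(161)) = 12, since 12^2 = 144 <= 161 < 169 = 13^2.
Iterate m_{i+1} = d_i*a_i - m_i, d_{i+1} = (161 - m_{i+1}^2)/d_i, a_{i+1} = floor((a_0 + m_{i+1})/d_{i+1}):
  m_1 = 1*12 - 0 = 12, d_1 = (161 - 12^2)/1 = 17/1 = 17, a_1 = floor((12 + 12)/17) = 1.
  m_2 = 17*1 - 12 = 5, d_2 = (161 - 5^2)/17 = 136/17 = 8, a_2 = floor((12 + 5)/8) = 2.
  m_3 = 8*2 - 5 = 11, d_3 = (161 - 11^2)/8 = 40/8 = 5, a_3 = floor((12 + 11)/5) = 4.
  m_4 = 5*4 - 11 = 9, d_4 = (161 - 9^2)/5 = 80/5 = 16, a_4 = floor((12 + 9)/16) = 1.
  m_5 = 16*1 - 9 = 7, d_5 = (161 - 7^2)/16 = 112/16 = 7, a_5 = floor((12 + 7)/7) = 2.
  m_6 = 7*2 - 7 = 7, d_6 = (161 - 7^2)/7 = 112/7 = 16, a_6 = floor((12 + 7)/16) = 1.
  m_7 = 16*1 - 7 = 9, d_7 = (161 - 9^2)/16 = 80/16 = 5, a_7 = floor((12 + 9)/5) = 4.
  m_8 = 5*4 - 9 = 11, d_8 = (161 - 11^2)/5 = 40/5 = 8, a_8 = floor((12 + 11)/8) = 2.
  m_9 = 8*2 - 11 = 5, d_9 = (161 - 5^2)/8 = 136/8 = 17, a_9 = floor((12 + 5)/17) = 1.
  m_10 = 17*1 - 5 = 12, d_10 = (161 - 12^2)/17 = 17/17 = 1, a_10 = floor((12 + 12)/1) = 24.
  m_11 = 1*24 - 12 = 12, d_11 = (161 - 12^2)/1 = 17/1 = 17: (m_11, d_11) = (m_1, d_1) = (12, 17), so from here the quotients repeat a_1, ..., a_10; the period length is 10.
So sqrt(161) = [12; (1, 2, 4, 1, 2, 1, 4, 2, 1, 24)] with period length k = 10.
k is even, so the fundamental solution of x^2 - 161y^2 = 1 is (p_{k-1}, q_{k-1}) = (p_9, q_9); compute convergents through index 9.
Convergents (p_i = a_i*p_{i-1} + p_{i-2}, q_i = a_i*q_{i-1} + q_{i-2} with p_{-2}=0, p_{-1}=1, q_{-2}=1, q_{-1}=0):
  i=0: a_0=12, p_0 = 12*1 + 0 = 12, q_0 = 12*0 + 1 = 1.
  i=1: a_1=1, p_1 = 1*12 + 1 = 13, q_1 = 1*1 + 0 = 1.
  i=2: a_2=2, p_2 = 2*13 + 12 = 38, q_2 = 2*1 + 1 = 3.
  i=3: a_3=4, p_3 = 4*38 + 13 = 165, q_3 = 4*3 + 1 = 13.
  i=4: a_4=1, p_4 = 1*165 + 38 = 203, q_4 = 1*13 + 3 = 16.
  i=5: a_5=2, p_5 = 2*203 + 165 = 571, q_5 = 2*16 + 13 = 45.
  i=6: a_6=1, p_6 = 1*571 + 203 = 774, q_6 = 1*45 + 16 = 61.
  i=7: a_7=4, p_7 = 4*774 + 571 = 3667, q_7 = 4*61 + 45 = 289.
  i=8: a_8=2, p_8 = 2*3667 + 774 = 8108, q_8 = 2*289 + 61 = 639.
  i=9: a_9=1, p_9 = 1*8108 + 3667 = 11775, q_9 = 1*639 + 289 = 928.
Check: 11775^2 - 161*928^2 = 138650625 - 138650624 = 1, so (x, y) = (11775, 928) solves the equation, and by the theorem it is the least positive solution.

(x, y) = (11775, 928)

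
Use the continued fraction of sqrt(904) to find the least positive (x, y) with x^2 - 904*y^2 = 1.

First expand sqrt(904) as a continued fraction. With x_i = (sqrt(904) + m_i)/d_i and (m_0, d_0) = (0, 1): a_0 = floor(sqrt(904)) = 30, since 30^2 = 900 <= 904 < 961 = 31^2.
Iterate m_{i+1} = d_i*a_i - m_i, d_{i+1} = (904 - m_{i+1}^2)/d_i, a_{i+1} = floor((a_0 + m_{i+1})/d_{i+1}):
  m_1 = 1*30 - 0 = 30, d_1 = (904 - 30^2)/1 = 4/1 = 4, a_1 = floor((30 + 30)/4) = 15.
  m_2 = 4*15 - 30 = 30, d_2 = (904 - 30^2)/4 = 4/4 = 1, a_2 = floor((30 + 30)/1) = 60.
  m_3 = 1*60 - 30 = 30, d_3 = (904 - 30^2)/1 = 4/1 = 4: (m_3, d_3) = (m_1, d_1) = (30, 4), so from here the quotients repeat a_1, a_2; the period length is 2.
So sqrt(904) = [30; (15, 60)] with period length k = 2.
k is even, so the fundamental solution of x^2 - 904y^2 = 1 is (p_{k-1}, q_{k-1}) = (p_1, q_1); compute convergents through index 1.
Convergents (p_i = a_i*p_{i-1} + p_{i-2}, q_i = a_i*q_{i-1} + q_{i-2} with p_{-2}=0, p_{-1}=1, q_{-2}=1, q_{-1}=0):
  i=0: a_0=30, p_0 = 30*1 + 0 = 30, q_0 = 30*0 + 1 = 1.
  i=1: a_1=15, p_1 = 15*30 + 1 = 451, q_1 = 15*1 + 0 = 15.
Check: 451^2 - 904*15^2 = 203401 - 203400 = 1, so (x, y) = (451, 15) solves the equation, and by the theorem it is the least positive solution.

(x, y) = (451, 15)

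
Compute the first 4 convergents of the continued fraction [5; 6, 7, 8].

Using the convergent recurrence p_i = a_i*p_{i-1} + p_{i-2}, q_i = a_i*q_{i-1} + q_{i-2} with p_{-2}=0, p_{-1}=1, q_{-2}=1, q_{-1}=0:
  i=0: a_0=5, p_0 = 5*1 + 0 = 5, q_0 = 5*0 + 1 = 1.
  i=1: a_1=6, p_1 = 6*5 + 1 = 31, q_1 = 6*1 + 0 = 6.
  i=2: a_2=7, p_2 = 7*31 + 5 = 222, q_2 = 7*6 + 1 = 43.
  i=3: a_3=8, p_3 = 8*222 + 31 = 1807, q_3 = 8*43 + 6 = 350.

5/1, 31/6, 222/43, 1807/350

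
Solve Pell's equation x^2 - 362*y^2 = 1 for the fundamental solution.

First expand sqrt(362) as a continued fraction. With x_i = (sqrt(362) + m_i)/d_i and (m_0, d_0) = (0, 1): a_0 = floor(sqrt(362)) = 19, since 19^2 = 361 <= 362 < 400 = 20^2.
Iterate m_{i+1} = d_i*a_i - m_i, d_{i+1} = (362 - m_{i+1}^2)/d_i, a_{i+1} = floor((a_0 + m_{i+1})/d_{i+1}):
  m_1 = 1*19 - 0 = 19, d_1 = (362 - 19^2)/1 = 1/1 = 1, a_1 = floor((19 + 19)/1) = 38.
  m_2 = 1*38 - 19 = 19, d_2 = (362 - 19^2)/1 = 1/1 = 1: (m_2, d_2) = (m_1, d_1) = (19, 1), so from here the quotient a_1 repeats; the period length is 1.
So sqrt(362) = [19; (38)] with period length k = 1.
k is odd, so (p_{k-1}, q_{k-1}) only solves x^2 - 362y^2 = -1 and the fundamental solution of x^2 - 362y^2 = 1 is (p_{2k-1}, q_{2k-1}) = (p_1, q_1); compute convergents through index 1, running through the period twice.
Convergents (p_i = a_i*p_{i-1} + p_{i-2}, q_i = a_i*q_{i-1} + q_{i-2} with p_{-2}=0, p_{-1}=1, q_{-2}=1, q_{-1}=0):
  i=0: a_0=19, p_0 = 19*1 + 0 = 19, q_0 = 19*0 + 1 = 1.
  i=1: a_1=38, p_1 = 38*19 + 1 = 723, q_1 = 38*1 + 0 = 38.
Indeed p_0^2 - 362*q_0^2 = 361 - 362 = -1, not +1.
Check: 723^2 - 362*38^2 = 522729 - 522728 = 1, so (x, y) = (723, 38) solves the equation, and by the theorem it is the least positive solution.

(x, y) = (723, 38)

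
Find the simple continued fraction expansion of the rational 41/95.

[0; 2, 3, 6, 2]

Run the Euclidean algorithm on 41 and 95; the successive quotients are the partial quotients a_0, a_1, ... (each step inverts the fractional part left over by the previous one):
  41 = 0*95 + 41, so a_0 = 0.
  95 = 2*41 + 13, so a_1 = 2.
  41 = 3*13 + 2, so a_2 = 3.
  13 = 6*2 + 1, so a_3 = 6.
  2 = 2*1 + 0, so a_4 = 2.
The remainder reaches 0 after 5 divisions, so the expansion has 5 partial quotients, read off in order.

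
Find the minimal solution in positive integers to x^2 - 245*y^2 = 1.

(x, y) = (51841, 3312)

First expand sqrt(245) as a continued fraction. With x_i = (sqrt(245) + m_i)/d_i and (m_0, d_0) = (0, 1): a_0 = floor(sqrt(245)) = 15, since 15^2 = 225 <= 245 < 256 = 16^2.
Iterate m_{i+1} = d_i*a_i - m_i, d_{i+1} = (245 - m_{i+1}^2)/d_i, a_{i+1} = floor((a_0 + m_{i+1})/d_{i+1}):
  m_1 = 1*15 - 0 = 15, d_1 = (245 - 15^2)/1 = 20/1 = 20, a_1 = floor((15 + 15)/20) = 1.
  m_2 = 20*1 - 15 = 5, d_2 = (245 - 5^2)/20 = 220/20 = 11, a_2 = floor((15 + 5)/11) = 1.
  m_3 = 11*1 - 5 = 6, d_3 = (245 - 6^2)/11 = 209/11 = 19, a_3 = floor((15 + 6)/19) = 1.
  m_4 = 19*1 - 6 = 13, d_4 = (245 - 13^2)/19 = 76/19 = 4, a_4 = floor((15 + 13)/4) = 7.
  m_5 = 4*7 - 13 = 15, d_5 = (245 - 15^2)/4 = 20/4 = 5, a_5 = floor((15 + 15)/5) = 6.
  m_6 = 5*6 - 15 = 15, d_6 = (245 - 15^2)/5 = 20/5 = 4, a_6 = floor((15 + 15)/4) = 7.
  m_7 = 4*7 - 15 = 13, d_7 = (245 - 13^2)/4 = 76/4 = 19, a_7 = floor((15 + 13)/19) = 1.
  m_8 = 19*1 - 13 = 6, d_8 = (245 - 6^2)/19 = 209/19 = 11, a_8 = floor((15 + 6)/11) = 1.
  m_9 = 11*1 - 6 = 5, d_9 = (245 - 5^2)/11 = 220/11 = 20, a_9 = floor((15 + 5)/20) = 1.
  m_10 = 20*1 - 5 = 15, d_10 = (245 - 15^2)/20 = 20/20 = 1, a_10 = floor((15 + 15)/1) = 30.
  m_11 = 1*30 - 15 = 15, d_11 = (245 - 15^2)/1 = 20/1 = 20: (m_11, d_11) = (m_1, d_1) = (15, 20), so from here the quotients repeat a_1, ..., a_10; the period length is 10.
So sqrt(245) = [15; (1, 1, 1, 7, 6, 7, 1, 1, 1, 30)] with period length k = 10.
k is even, so the fundamental solution of x^2 - 245y^2 = 1 is (p_{k-1}, q_{k-1}) = (p_9, q_9); compute convergents through index 9.
Convergents (p_i = a_i*p_{i-1} + p_{i-2}, q_i = a_i*q_{i-1} + q_{i-2} with p_{-2}=0, p_{-1}=1, q_{-2}=1, q_{-1}=0):
  i=0: a_0=15, p_0 = 15*1 + 0 = 15, q_0 = 15*0 + 1 = 1.
  i=1: a_1=1, p_1 = 1*15 + 1 = 16, q_1 = 1*1 + 0 = 1.
  i=2: a_2=1, p_2 = 1*16 + 15 = 31, q_2 = 1*1 + 1 = 2.
  i=3: a_3=1, p_3 = 1*31 + 16 = 47, q_3 = 1*2 + 1 = 3.
  i=4: a_4=7, p_4 = 7*47 + 31 = 360, q_4 = 7*3 + 2 = 23.
  i=5: a_5=6, p_5 = 6*360 + 47 = 2207, q_5 = 6*23 + 3 = 141.
  i=6: a_6=7, p_6 = 7*2207 + 360 = 15809, q_6 = 7*141 + 23 = 1010.
  i=7: a_7=1, p_7 = 1*15809 + 2207 = 18016, q_7 = 1*1010 + 141 = 1151.
  i=8: a_8=1, p_8 = 1*18016 + 15809 = 33825, q_8 = 1*1151 + 1010 = 2161.
  i=9: a_9=1, p_9 = 1*33825 + 18016 = 51841, q_9 = 1*2161 + 1151 = 3312.
Check: 51841^2 - 245*3312^2 = 2687489281 - 2687489280 = 1, so (x, y) = (51841, 3312) solves the equation, and by the theorem it is the least positive solution.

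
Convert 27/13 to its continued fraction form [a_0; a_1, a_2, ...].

[2; 13]

Run the Euclidean algorithm on 27 and 13; the successive quotients are the partial quotients a_0, a_1, ... (each step inverts the fractional part left over by the previous one):
  27 = 2*13 + 1, so a_0 = 2.
  13 = 13*1 + 0, so a_1 = 13.
The remainder reaches 0 after 2 divisions, so the expansion has 2 partial quotients, read off in order.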